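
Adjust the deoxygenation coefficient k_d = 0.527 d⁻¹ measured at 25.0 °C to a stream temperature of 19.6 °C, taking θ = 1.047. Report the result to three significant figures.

k_d(T₂) = k_d(T₁) · θ^(T₂−T₁) = 0.527 × 1.047^(19.6−25.0)
= 0.527 × 1.047^-5.40 = 0.527 × 0.7803 = 0.4112 d⁻¹.

k_d ≈ 0.411 d⁻¹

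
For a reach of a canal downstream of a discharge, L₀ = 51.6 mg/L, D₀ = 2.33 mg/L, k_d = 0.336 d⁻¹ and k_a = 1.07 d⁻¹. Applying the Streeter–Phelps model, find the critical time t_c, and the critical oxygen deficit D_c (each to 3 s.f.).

With k_a/k_d = 3.185 and 1 − D₀(k_a−k_d)/(k_d L₀) = 0.9014,
t_c = ln(3.185 × 0.9014) / (1.07 − 0.336) = ln(2.870) / 0.7340 = 1.054/0.7340 = 1.437 d.
D_c = (k_d/k_a) L₀ e^(−k_d t_c) = (0.336/1.07) × 51.6 × e^(−0.336×1.437) = 0.3140 × 51.6 × 0.6171 = 9.999 mg/L.

t_c ≈ 1.44 d; D_c ≈ 10.0 mg/L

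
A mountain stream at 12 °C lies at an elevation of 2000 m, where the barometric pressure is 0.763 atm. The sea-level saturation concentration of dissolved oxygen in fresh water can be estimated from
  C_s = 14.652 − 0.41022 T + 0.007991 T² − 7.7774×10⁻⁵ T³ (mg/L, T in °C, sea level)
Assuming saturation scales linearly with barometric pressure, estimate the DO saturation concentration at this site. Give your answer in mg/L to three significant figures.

At sea level: C_s = 14.652 − 0.41022×12 + 0.007991×12² − 7.7774×10⁻⁵×12³ = 10.75 mg/L.
Pressure correction: C_s' = 10.75 × 0.763 = 8.199 mg/L.

C_s ≈ 8.20 mg/L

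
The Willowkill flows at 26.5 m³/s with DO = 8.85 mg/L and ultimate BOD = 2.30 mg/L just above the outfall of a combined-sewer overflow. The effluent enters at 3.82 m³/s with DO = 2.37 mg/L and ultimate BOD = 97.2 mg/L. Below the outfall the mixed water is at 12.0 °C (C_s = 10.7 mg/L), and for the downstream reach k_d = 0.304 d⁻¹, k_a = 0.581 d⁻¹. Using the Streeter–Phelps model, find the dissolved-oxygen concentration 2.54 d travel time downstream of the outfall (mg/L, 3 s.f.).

Mixed DO = (26.5×8.85 + 3.82×2.37)/(26.5+3.82) = 243.6/30.32 = 8.034 mg/L.
Mixed L₀ = (26.5×2.30 + 3.82×97.2)/(30.32) = 432.3/30.32 = 14.26 mg/L.
Initial deficit D₀ = C_s − DO₀ = 10.7 − 8.034 = 2.666 mg/L.
D(2.54) = [0.304×14.26/(0.581−0.304)](e^(−0.304×2.54) − e^(−0.581×2.54)) + 2.666 e^(−0.581×2.54)
= 15.65 × (0.4620 − 0.2286) + 2.666 × 0.2286 = 4.261 mg/L.
DO = 10.7 − 4.261 = 6.439 mg/L.

DO ≈ 6.44 mg/L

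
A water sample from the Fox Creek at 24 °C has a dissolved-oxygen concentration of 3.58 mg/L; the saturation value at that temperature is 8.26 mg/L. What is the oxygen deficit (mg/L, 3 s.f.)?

D ≈ 4.68 mg/L

D = C_s − C = 8.26 − 3.58 = 4.68 mg/L.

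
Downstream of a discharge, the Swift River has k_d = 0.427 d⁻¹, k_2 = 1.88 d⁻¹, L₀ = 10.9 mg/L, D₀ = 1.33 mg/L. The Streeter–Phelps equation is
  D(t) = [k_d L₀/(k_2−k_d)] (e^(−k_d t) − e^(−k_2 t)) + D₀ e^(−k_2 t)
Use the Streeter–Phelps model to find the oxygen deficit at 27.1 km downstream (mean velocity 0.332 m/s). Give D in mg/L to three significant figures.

D ≈ 1.82 mg/L

Travel time t = x/v = 27.1 km / (0.332 m/s) = 27100 m / 0.332 m/s = 81630 s = 0.9448 d.
k_d L₀/(k_2−k_d) = 0.427×10.9/(1.88−0.427) = 4.654/1.453 = 3.203 mg/L.
e^(−k_d t) = e^(−0.427×0.9448) = 0.6680; e^(−k_2 t) = e^(−1.88×0.9448) = 0.1693.
D = 3.203 × (0.6680 − 0.1693) + 1.33 × 0.1693 = 1.598 + 0.2252 = 1.823 mg/L.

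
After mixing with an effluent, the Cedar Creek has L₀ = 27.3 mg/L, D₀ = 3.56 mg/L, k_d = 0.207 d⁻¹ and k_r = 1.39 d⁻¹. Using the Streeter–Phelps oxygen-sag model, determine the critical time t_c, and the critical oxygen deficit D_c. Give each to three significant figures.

t_c = [1/(k_r−k_d)] ln[(k_r/k_d)(1 − D₀(k_r−k_d)/(k_d L₀))]
= [1/(1.39−0.207)] ln[(1.39/0.207)(1 − 3.56×1.183/(0.207×27.3))]
= (1/1.183) ln[6.715 × 0.2548] = 0.8453 × ln(1.711) = 0.8453 × 0.5369 = 0.4538 d.
L(t_c) = L₀ e^(−k_d t_c) = 27.3 × 0.9103 = 24.85 mg/L, and at the critical point k_r D_c = k_d L, so D_c = (0.207/1.39) × 24.85 = 3.701 mg/L.

t_c ≈ 0.454 d; D_c ≈ 3.70 mg/L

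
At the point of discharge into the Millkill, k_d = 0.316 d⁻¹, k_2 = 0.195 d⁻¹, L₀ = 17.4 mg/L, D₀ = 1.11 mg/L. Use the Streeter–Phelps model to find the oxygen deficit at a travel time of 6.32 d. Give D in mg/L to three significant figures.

D ≈ 7.41 mg/L

k_d L₀/(k_2−k_d) = 0.316×17.4/(0.195−0.316) = 5.498/-0.1210 = -45.44 mg/L.
e^(−k_d t) = e^(−0.316×6.320) = 0.1357; e^(−k_2 t) = e^(−0.195×6.320) = 0.2916.
D = -45.44 × (0.1357 − 0.2916) + 1.11 × 0.2916 = 7.083 + 0.3237 = 7.406 mg/L.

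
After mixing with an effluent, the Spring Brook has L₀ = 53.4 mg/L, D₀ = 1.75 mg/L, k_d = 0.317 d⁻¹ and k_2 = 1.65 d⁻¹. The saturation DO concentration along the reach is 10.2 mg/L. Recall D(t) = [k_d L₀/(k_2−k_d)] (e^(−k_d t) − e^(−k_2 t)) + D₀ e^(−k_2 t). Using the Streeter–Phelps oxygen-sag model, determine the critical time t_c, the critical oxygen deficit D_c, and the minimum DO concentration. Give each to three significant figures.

At the critical point dD/dt = 0, so k_d L₀ e^(−k_d t) = k_2 D. Substituting D(t) from the Streeter–Phelps equation and solving for t gives
t_c = ln[(k_2/k_d)(1 − D₀(k_2−k_d)/(k_d L₀))] / (k_2−k_d).
Here k_2−k_d = 1.333 d⁻¹ and 1 − D₀(k_2−k_d)/(k_d L₀) = 1 − 1.75×1.333/(0.317×53.4) = 0.8622, so
t_c = ln(5.205 × 0.8622) / 1.333 = 1.501 / 1.333 = 1.126 d.
D_c = (k_d/k_2) L₀ e^(−k_d t_c) = (0.317/1.65) × 53.4 × e^(−0.317×1.126) = 0.1921 × 53.4 × 0.6997 = 7.179 mg/L.
Minimum DO = C_s − D_c = 10.2 − 7.179 = 3.021 mg/L.

t_c ≈ 1.13 d; D_c ≈ 7.18 mg/L; min DO ≈ 3.02 mg/L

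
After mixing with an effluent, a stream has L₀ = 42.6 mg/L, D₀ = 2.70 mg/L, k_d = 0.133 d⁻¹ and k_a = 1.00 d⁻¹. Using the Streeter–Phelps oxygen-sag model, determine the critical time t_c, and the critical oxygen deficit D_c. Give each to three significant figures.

t_c ≈ 1.71 d; D_c ≈ 4.51 mg/L

With k_a/k_d = 7.519 and 1 − D₀(k_a−k_d)/(k_d L₀) = 0.5868,
t_c = ln(7.519 × 0.5868) / (1.00 − 0.133) = ln(4.412) / 0.8670 = 1.484/0.8670 = 1.712 d.
D_c = (k_d/k_a) L₀ e^(−k_d t_c) = (0.133/1.00) × 42.6 × e^(−0.133×1.712) = 0.1330 × 42.6 × 0.7964 = 4.512 mg/L.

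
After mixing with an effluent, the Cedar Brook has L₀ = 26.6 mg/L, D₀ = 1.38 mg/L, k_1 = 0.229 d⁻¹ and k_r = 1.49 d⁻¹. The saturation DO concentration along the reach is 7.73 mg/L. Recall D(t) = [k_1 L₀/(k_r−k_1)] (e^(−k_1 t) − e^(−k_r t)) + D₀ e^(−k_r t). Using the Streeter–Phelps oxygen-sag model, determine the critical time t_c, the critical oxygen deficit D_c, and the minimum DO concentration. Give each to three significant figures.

With k_r/k_1 = 6.507 and 1 − D₀(k_r−k_1)/(k_1 L₀) = 0.7143,
t_c = ln(6.507 × 0.7143) / (1.49 − 0.229) = ln(4.648) / 1.261 = 1.536/1.261 = 1.218 d.
D_c = (k_1/k_r) L₀ e^(−k_1 t_c) = (0.229/1.49) × 26.6 × e^(−0.229×1.218) = 0.1537 × 26.6 × 0.7565 = 3.093 mg/L.
Minimum DO = C_s − D_c = 7.73 − 3.093 = 4.637 mg/L.

t_c ≈ 1.22 d; D_c ≈ 3.09 mg/L; min DO ≈ 4.64 mg/L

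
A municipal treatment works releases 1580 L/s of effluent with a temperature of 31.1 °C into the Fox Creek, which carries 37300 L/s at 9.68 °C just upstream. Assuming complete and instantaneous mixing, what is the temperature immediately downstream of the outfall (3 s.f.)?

10.6 °C

Flow-weighted mixing: C = (Q_r C_r + Q_w C_w)/(Q_r + Q_w)
= (37300×9.68 + 1580×31.1)/(37300 + 1580) = 410200/38880 = 10.55 °C.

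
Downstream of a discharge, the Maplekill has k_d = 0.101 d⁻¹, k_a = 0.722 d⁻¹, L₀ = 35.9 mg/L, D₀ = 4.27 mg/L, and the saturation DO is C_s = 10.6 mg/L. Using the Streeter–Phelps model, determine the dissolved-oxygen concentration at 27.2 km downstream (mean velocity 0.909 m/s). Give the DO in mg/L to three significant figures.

Travel time t = x/v = 27.2 km / (0.909 m/s) = 27200 m / 0.909 m/s = 29920 s = 0.3463 d.
k_d L₀/(k_a−k_d) = 0.101×35.9/(0.722−0.101) = 3.626/0.6210 = 5.839 mg/L.
e^(−k_d t) = e^(−0.101×0.3463) = 0.9656; e^(−k_a t) = e^(−0.722×0.3463) = 0.7788.
D = 5.839 × (0.9656 − 0.7788) + 4.27 × 0.7788 = 1.091 + 3.325 = 4.416 mg/L.
DO = C_s − D = 10.6 − 4.416 = 6.184 mg/L.

DO ≈ 6.18 mg/L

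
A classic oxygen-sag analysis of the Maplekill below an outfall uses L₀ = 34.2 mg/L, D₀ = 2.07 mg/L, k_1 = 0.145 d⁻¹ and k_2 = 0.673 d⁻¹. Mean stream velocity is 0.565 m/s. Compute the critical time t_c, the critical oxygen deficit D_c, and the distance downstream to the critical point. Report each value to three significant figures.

t_c ≈ 2.44 d; D_c ≈ 5.18 mg/L; x_c ≈ 119 km

t_c = [1/(k_2−k_1)] ln[(k_2/k_1)(1 − D₀(k_2−k_1)/(k_1 L₀))]
= [1/(0.673−0.145)] ln[(0.673/0.145)(1 − 2.07×0.5280/(0.145×34.2))]
= (1/0.5280) ln[4.641 × 0.7796] = 1.894 × ln(3.618) = 1.894 × 1.286 = 2.436 d.
D_c = (k_1/k_2) L₀ e^(−k_1 t_c) = (0.145/0.673) × 34.2 × e^(−0.145×2.436) = 0.2155 × 34.2 × 0.7025 = 5.176 mg/L.
x_c = v t_c = 0.565 m/s × 2.436 d × 86400 s/d = 118900 m ≈ 119 km.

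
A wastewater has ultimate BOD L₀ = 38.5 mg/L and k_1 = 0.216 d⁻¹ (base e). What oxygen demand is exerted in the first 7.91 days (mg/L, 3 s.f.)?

y_t = L₀(1 − e^(−k_1 t)) = 38.5 × (1 − e^(−0.216×7.91))
= 38.5 × (1 − 0.1811) = 38.5 × 0.8189 = 31.53 mg/L.

y ≈ 31.5 mg/L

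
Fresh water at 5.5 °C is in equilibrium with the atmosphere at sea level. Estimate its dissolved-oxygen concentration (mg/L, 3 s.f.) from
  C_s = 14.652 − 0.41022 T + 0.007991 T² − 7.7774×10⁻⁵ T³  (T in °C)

C_s = 14.652 − 0.41022×5.5 + 0.007991×5.5² − 7.7774×10⁻⁵×5.5³ = 12.62 mg/L.

C_s ≈ 12.6 mg/L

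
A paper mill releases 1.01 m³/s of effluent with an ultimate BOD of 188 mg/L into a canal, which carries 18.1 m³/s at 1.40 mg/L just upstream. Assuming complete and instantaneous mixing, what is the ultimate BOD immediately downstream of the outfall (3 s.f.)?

11.3 mg/L

Flow-weighted mixing: C = (Q_r C_r + Q_w C_w)/(Q_r + Q_w)
= (18.1×1.40 + 1.01×188)/(18.1 + 1.01) = 215.2/19.11 = 11.26 mg/L.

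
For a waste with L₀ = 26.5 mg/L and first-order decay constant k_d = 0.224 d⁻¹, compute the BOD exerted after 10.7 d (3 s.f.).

y ≈ 24.1 mg/L

y_t = L₀(1 − e^(−k_d t)) = 26.5 × (1 − e^(−0.224×10.7))
= 26.5 × (1 − 0.09101) = 26.5 × 0.9090 = 24.09 mg/L.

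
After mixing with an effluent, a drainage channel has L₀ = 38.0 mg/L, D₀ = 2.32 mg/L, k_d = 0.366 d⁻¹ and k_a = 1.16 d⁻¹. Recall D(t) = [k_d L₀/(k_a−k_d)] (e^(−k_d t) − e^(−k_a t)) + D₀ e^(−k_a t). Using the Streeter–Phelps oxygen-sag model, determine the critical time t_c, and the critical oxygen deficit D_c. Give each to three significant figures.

At the critical point dD/dt = 0, so k_d L₀ e^(−k_d t) = k_a D. Substituting D(t) from the Streeter–Phelps equation and solving for t gives
t_c = ln[(k_a/k_d)(1 − D₀(k_a−k_d)/(k_d L₀))] / (k_a−k_d).
Here k_a−k_d = 0.7940 d⁻¹ and 1 − D₀(k_a−k_d)/(k_d L₀) = 1 − 2.32×0.7940/(0.366×38.0) = 0.8676, so
t_c = ln(3.169 × 0.8676) / 0.7940 = 1.011 / 0.7940 = 1.274 d.
D_c = (k_d/k_a) L₀ e^(−k_d t_c) = (0.366/1.16) × 38.0 × e^(−0.366×1.274) = 0.3155 × 38.0 × 0.6274 = 7.522 mg/L.

t_c ≈ 1.27 d; D_c ≈ 7.52 mg/L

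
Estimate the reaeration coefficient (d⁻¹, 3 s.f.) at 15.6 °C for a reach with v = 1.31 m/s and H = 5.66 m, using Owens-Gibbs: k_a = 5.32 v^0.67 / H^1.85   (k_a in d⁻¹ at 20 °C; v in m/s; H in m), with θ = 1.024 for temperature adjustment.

k_a(20) = 5.32 × 1.31^0.67 / 5.66^1.85 = 5.32 × 1.198 / 24.70 = 0.2581 d⁻¹.
k_a(15.6) = 0.2581 × 1.024^(15.6−20) = 0.2581 × 0.9009 = 0.2325 d⁻¹.

k_a ≈ 0.233 d⁻¹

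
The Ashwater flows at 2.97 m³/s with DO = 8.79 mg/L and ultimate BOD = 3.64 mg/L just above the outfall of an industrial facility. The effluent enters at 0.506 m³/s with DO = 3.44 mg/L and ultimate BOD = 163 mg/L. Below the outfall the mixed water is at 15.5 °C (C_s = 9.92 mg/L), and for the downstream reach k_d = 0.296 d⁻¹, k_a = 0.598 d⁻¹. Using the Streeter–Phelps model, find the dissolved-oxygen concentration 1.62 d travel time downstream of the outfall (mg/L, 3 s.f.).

DO ≈ 2.89 mg/L

Mixed DO = (2.97×8.79 + 0.506×3.44)/(2.97+0.506) = 27.85/3.476 = 8.011 mg/L.
Mixed L₀ = (2.97×3.64 + 0.506×163)/(3.476) = 93.29/3.476 = 26.84 mg/L.
Initial deficit D₀ = C_s − DO₀ = 9.92 − 8.011 = 1.909 mg/L.
D(1.62) = [0.296×26.84/(0.598−0.296)](e^(−0.296×1.62) − e^(−0.598×1.62)) + 1.909 e^(−0.598×1.62)
= 26.30 × (0.6191 − 0.3796) + 1.909 × 0.3796 = 7.025 mg/L.
DO = 9.92 − 7.025 = 2.895 mg/L.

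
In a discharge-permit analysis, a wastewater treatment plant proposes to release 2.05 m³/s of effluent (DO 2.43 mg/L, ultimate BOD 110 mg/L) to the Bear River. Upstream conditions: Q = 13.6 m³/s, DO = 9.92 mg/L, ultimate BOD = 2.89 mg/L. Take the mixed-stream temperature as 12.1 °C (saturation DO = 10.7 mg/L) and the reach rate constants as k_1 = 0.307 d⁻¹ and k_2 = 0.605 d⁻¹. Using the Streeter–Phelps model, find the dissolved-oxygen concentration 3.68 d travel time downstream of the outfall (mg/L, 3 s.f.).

DO ≈ 6.76 mg/L

Mixed DO = (13.6×9.92 + 2.05×2.43)/(13.6+2.05) = 139.9/15.65 = 8.939 mg/L.
Mixed L₀ = (13.6×2.89 + 2.05×110)/(15.65) = 264.8/15.65 = 16.92 mg/L.
Initial deficit D₀ = C_s − DO₀ = 10.7 − 8.939 = 1.761 mg/L.
D(3.68) = [0.307×16.92/(0.605−0.307)](e^(−0.307×3.68) − e^(−0.605×3.68)) + 1.761 e^(−0.605×3.68)
= 17.43 × (0.3231 − 0.1079) + 1.761 × 0.1079 = 3.941 mg/L.
DO = 10.7 − 3.941 = 6.759 mg/L.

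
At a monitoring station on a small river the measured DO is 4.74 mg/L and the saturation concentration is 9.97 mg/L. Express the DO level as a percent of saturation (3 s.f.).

% saturation = C/C_s × 100 = 4.74/9.97 × 100 = 47.5 %.

47.5 % saturation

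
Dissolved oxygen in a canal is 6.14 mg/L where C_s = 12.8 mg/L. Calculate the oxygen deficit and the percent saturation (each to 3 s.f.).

D = C_s − C = 12.8 − 6.14 = 6.66 mg/L.
% saturation = 6.14/12.8 × 100 = 48.0 %.

D ≈ 6.66 mg/L; 48.0 % saturation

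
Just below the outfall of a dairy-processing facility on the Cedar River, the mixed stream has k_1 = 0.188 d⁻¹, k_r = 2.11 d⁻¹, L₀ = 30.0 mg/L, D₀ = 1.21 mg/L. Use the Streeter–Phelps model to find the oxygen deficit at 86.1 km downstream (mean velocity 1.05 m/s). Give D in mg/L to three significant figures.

Travel time t = x/v = 86.1 km / (1.05 m/s) = 86100 m / 1.05 m/s = 82000 s = 0.9491 d.
k_1 L₀/(k_r−k_1) = 0.188×30.0/(2.11−0.188) = 5.640/1.922 = 2.934 mg/L.
e^(−k_1 t) = e^(−0.188×0.9491) = 0.8366; e^(−k_r t) = e^(−2.11×0.9491) = 0.1350.
D = 2.934 × (0.8366 − 0.1350) + 1.21 × 0.1350 = 2.059 + 0.1633 = 2.222 mg/L.

D ≈ 2.22 mg/L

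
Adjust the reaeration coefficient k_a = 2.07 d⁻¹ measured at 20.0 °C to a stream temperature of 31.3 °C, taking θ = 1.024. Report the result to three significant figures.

k_a ≈ 2.71 d⁻¹

k_a(T₂) = k_a(T₁) · θ^(T₂−T₁) = 2.07 × 1.024^(31.3−20.0)
= 2.07 × 1.024^11.3 = 2.07 × 1.307 = 2.706 d⁻¹.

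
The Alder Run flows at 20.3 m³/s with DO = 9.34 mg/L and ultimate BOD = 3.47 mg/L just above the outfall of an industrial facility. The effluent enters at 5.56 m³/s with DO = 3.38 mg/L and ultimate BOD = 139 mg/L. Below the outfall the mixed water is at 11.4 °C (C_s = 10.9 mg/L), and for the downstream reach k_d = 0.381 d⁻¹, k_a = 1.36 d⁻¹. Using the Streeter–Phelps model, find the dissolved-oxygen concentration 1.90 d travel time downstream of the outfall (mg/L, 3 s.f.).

DO ≈ 5.49 mg/L

Mixed DO = (20.3×9.34 + 5.56×3.38)/(20.3+5.56) = 208.4/25.86 = 8.059 mg/L.
Mixed L₀ = (20.3×3.47 + 5.56×139)/(25.86) = 843.3/25.86 = 32.61 mg/L.
Initial deficit D₀ = C_s − DO₀ = 10.9 − 8.059 = 2.841 mg/L.
D(1.90) = [0.381×32.61/(1.36−0.381)](e^(−0.381×1.90) − e^(−1.36×1.90)) + 2.841 e^(−1.36×1.90)
= 12.69 × (0.4849 − 0.07547) + 2.841 × 0.07547 = 5.410 mg/L.
DO = 10.9 − 5.410 = 5.490 mg/L.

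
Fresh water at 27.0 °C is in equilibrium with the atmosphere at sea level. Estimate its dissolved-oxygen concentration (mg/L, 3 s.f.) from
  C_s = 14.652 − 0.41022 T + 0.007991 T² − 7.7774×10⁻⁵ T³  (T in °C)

C_s = 14.652 − 0.41022×27.0 + 0.007991×27.0² − 7.7774×10⁻⁵×27.0³ = 7.871 mg/L.

C_s ≈ 7.87 mg/L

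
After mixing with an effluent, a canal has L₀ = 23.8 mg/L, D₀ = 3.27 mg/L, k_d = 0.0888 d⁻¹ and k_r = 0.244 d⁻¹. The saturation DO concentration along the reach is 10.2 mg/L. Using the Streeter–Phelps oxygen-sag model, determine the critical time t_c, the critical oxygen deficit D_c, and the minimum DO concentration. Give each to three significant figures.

With k_r/k_d = 2.748 and 1 − D₀(k_r−k_d)/(k_d L₀) = 0.7599,
t_c = ln(2.748 × 0.7599) / (0.244 − 0.0888) = ln(2.088) / 0.1552 = 0.7362/0.1552 = 4.743 d.
L(t_c) = L₀ e^(−k_d t_c) = 23.8 × 0.6563 = 15.62 mg/L, and at the critical point k_r D_c = k_d L, so D_c = (0.0888/0.244) × 15.62 = 5.684 mg/L.
Minimum DO = C_s − D_c = 10.2 − 5.684 = 4.516 mg/L.

t_c ≈ 4.74 d; D_c ≈ 5.68 mg/L; min DO ≈ 4.52 mg/L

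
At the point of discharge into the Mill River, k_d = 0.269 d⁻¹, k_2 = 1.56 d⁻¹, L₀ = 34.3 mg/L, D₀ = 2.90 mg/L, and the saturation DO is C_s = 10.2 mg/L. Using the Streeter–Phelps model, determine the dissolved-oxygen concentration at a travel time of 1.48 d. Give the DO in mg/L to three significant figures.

DO ≈ 5.82 mg/L

k_d L₀/(k_2−k_d) = 0.269×34.3/(1.56−0.269) = 9.227/1.291 = 7.147 mg/L.
e^(−k_d t) = e^(−0.269×1.480) = 0.6716; e^(−k_2 t) = e^(−1.56×1.480) = 0.09938.
D = 7.147 × (0.6716 − 0.09938) + 2.90 × 0.09938 = 4.089 + 0.2882 = 4.378 mg/L.
DO = C_s − D = 10.2 − 4.378 = 5.822 mg/L.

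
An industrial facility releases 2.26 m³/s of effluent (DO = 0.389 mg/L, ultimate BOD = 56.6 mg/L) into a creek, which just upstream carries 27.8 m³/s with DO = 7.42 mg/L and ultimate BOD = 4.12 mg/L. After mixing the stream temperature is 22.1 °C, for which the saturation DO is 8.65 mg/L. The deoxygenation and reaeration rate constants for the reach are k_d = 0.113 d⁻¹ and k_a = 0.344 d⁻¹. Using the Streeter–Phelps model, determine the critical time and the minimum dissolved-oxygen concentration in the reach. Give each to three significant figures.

Mixed DO = (27.8×7.42 + 2.26×0.389)/(27.8+2.26) = 207.2/30.06 = 6.891 mg/L.
Mixed L₀ = (27.8×4.12 + 2.26×56.6)/(30.06) = 242.5/30.06 = 8.066 mg/L.
Initial deficit D₀ = C_s − DO₀ = 8.65 − 6.891 = 1.759 mg/L.
t_c = (1/0.2310) ln[(0.344/0.113)(1 − 1.759×0.2310/(0.113×8.066))] = 4.329 × ln(1.687) = 2.265 d.
D_c = (0.113/0.344) × 8.066 × e^(−0.113×2.265) = 0.3285 × 8.066 × 0.7742 = 2.051 mg/L.
Minimum DO = 8.65 − 2.051 = 6.599 mg/L.

t_c ≈ 2.26 d; minimum DO ≈ 6.60 mg/L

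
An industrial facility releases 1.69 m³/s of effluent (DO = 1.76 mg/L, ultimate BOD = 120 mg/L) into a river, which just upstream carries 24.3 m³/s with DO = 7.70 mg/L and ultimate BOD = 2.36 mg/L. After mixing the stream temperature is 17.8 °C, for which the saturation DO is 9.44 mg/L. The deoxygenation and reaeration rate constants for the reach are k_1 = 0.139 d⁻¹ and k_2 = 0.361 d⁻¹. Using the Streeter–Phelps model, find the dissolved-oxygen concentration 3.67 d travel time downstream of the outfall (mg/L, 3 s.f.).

Mixed DO = (24.3×7.70 + 1.69×1.76)/(24.3+1.69) = 190.1/25.99 = 7.314 mg/L.
Mixed L₀ = (24.3×2.36 + 1.69×120)/(25.99) = 260.1/25.99 = 10.01 mg/L.
Initial deficit D₀ = C_s − DO₀ = 9.44 − 7.314 = 2.126 mg/L.
D(3.67) = [0.139×10.01/(0.361−0.139)](e^(−0.139×3.67) − e^(−0.361×3.67)) + 2.126 e^(−0.361×3.67)
= 6.267 × (0.6004 − 0.2658) + 2.126 × 0.2658 = 2.662 mg/L.
DO = 9.44 − 2.662 = 6.778 mg/L.

DO ≈ 6.78 mg/L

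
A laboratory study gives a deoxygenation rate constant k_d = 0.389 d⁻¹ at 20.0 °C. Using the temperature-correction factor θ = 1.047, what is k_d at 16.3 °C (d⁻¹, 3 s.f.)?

k_d(T₂) = k_d(T₁) · θ^(T₂−T₁) = 0.389 × 1.047^(16.3−20.0)
= 0.389 × 1.047^-3.70 = 0.389 × 0.8437 = 0.3282 d⁻¹.

k_d ≈ 0.328 d⁻¹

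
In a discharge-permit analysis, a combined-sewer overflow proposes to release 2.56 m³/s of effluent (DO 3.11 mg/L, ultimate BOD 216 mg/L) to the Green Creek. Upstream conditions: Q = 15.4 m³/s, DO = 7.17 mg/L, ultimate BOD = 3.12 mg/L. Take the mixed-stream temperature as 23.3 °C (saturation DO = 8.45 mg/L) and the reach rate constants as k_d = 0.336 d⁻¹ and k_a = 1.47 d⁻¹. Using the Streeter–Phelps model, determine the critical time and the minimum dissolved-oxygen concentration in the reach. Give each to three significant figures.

Mixed DO = (15.4×7.17 + 2.56×3.11)/(15.4+2.56) = 118.4/17.96 = 6.591 mg/L.
Mixed L₀ = (15.4×3.12 + 2.56×216)/(17.96) = 601.0/17.96 = 33.46 mg/L.
Initial deficit D₀ = C_s − DO₀ = 8.45 − 6.591 = 1.859 mg/L.
t_c = (1/1.134) ln[(1.47/0.336)(1 − 1.859×1.134/(0.336×33.46))] = 0.8818 × ln(3.555) = 1.118 d.
D_c = (0.336/1.47) × 33.46 × e^(−0.336×1.118) = 0.2286 × 33.46 × 0.6867 = 5.253 mg/L.
Minimum DO = 8.45 − 5.253 = 3.197 mg/L.

t_c ≈ 1.12 d; minimum DO ≈ 3.20 mg/L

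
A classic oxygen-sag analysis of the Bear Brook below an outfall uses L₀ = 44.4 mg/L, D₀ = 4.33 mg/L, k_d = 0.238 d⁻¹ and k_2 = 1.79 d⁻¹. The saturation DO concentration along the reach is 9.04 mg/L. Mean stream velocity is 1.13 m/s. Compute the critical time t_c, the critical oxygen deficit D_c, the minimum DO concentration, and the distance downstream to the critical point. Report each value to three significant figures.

With k_2/k_d = 7.521 and 1 − D₀(k_2−k_d)/(k_d L₀) = 0.3641,
t_c = ln(7.521 × 0.3641) / (1.79 − 0.238) = ln(2.738) / 1.552 = 1.007/1.552 = 0.6490 d.
D_c = (k_d/k_2) L₀ e^(−k_d t_c) = (0.238/1.79) × 44.4 × e^(−0.238×0.6490) = 0.1330 × 44.4 × 0.8569 = 5.059 mg/L.
Minimum DO = C_s − D_c = 9.04 − 5.059 = 3.981 mg/L.
x_c = v t_c = 1.13 m/s × 0.6490 d × 86400 s/d = 63360 m ≈ 63.4 km.

t_c ≈ 0.649 d; D_c ≈ 5.06 mg/L; min DO ≈ 3.98 mg/L; x_c ≈ 63.4 km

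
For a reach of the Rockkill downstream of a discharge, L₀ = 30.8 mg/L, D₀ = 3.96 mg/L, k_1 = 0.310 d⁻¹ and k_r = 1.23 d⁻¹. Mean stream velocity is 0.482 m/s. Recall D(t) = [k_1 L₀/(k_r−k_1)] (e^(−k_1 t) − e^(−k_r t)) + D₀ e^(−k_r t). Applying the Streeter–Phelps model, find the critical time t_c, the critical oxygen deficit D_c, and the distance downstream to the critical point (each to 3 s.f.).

At the critical point dD/dt = 0, so k_1 L₀ e^(−k_1 t) = k_r D. Substituting D(t) from the Streeter–Phelps equation and solving for t gives
t_c = ln[(k_r/k_1)(1 − D₀(k_r−k_1)/(k_1 L₀))] / (k_r−k_1).
Here k_r−k_1 = 0.9200 d⁻¹ and 1 − D₀(k_r−k_1)/(k_1 L₀) = 1 − 3.96×0.9200/(0.310×30.8) = 0.6184, so
t_c = ln(3.968 × 0.6184) / 0.9200 = 0.8976 / 0.9200 = 0.9757 d.
D_c = (k_1/k_r) L₀ e^(−k_1 t_c) = (0.310/1.23) × 30.8 × e^(−0.310×0.9757) = 0.2520 × 30.8 × 0.7390 = 5.737 mg/L.
x_c = v t_c = 0.482 m/s × 0.9757 d × 86400 s/d = 40630 m ≈ 40.6 km.

t_c ≈ 0.976 d; D_c ≈ 5.74 mg/L; x_c ≈ 40.6 km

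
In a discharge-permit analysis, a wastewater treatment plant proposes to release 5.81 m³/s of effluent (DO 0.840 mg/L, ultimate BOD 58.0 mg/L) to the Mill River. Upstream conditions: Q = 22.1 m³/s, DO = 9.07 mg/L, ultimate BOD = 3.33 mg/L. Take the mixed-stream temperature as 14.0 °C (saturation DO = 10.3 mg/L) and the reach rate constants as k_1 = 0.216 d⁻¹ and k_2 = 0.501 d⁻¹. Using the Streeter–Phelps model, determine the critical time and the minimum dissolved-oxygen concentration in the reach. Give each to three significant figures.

Mixed DO = (22.1×9.07 + 5.81×0.840)/(22.1+5.81) = 205.3/27.91 = 7.357 mg/L.
Mixed L₀ = (22.1×3.33 + 5.81×58.0)/(27.91) = 410.6/27.91 = 14.71 mg/L.
Initial deficit D₀ = C_s − DO₀ = 10.3 − 7.357 = 2.943 mg/L.
t_c = (1/0.2850) ln[(0.501/0.216)(1 − 2.943×0.2850/(0.216×14.71))] = 3.509 × ln(1.707) = 1.877 d.
D_c = (0.216/0.501) × 14.71 × e^(−0.216×1.877) = 0.4311 × 14.71 × 0.6668 = 4.229 mg/L.
Minimum DO = 10.3 − 4.229 = 6.071 mg/L.

t_c ≈ 1.88 d; minimum DO ≈ 6.07 mg/L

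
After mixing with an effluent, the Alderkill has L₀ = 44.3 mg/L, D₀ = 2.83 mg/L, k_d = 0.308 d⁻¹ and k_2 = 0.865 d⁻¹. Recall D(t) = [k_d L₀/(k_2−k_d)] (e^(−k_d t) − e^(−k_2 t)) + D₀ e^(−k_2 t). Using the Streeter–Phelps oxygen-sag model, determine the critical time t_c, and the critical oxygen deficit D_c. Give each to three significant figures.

t_c ≈ 1.63 d; D_c ≈ 9.54 mg/L

t_c = [1/(k_2−k_d)] ln[(k_2/k_d)(1 − D₀(k_2−k_d)/(k_d L₀))]
= [1/(0.865−0.308)] ln[(0.865/0.308)(1 − 2.83×0.5570/(0.308×44.3))]
= (1/0.5570) ln[2.808 × 0.8845] = 1.795 × ln(2.484) = 1.795 × 0.9099 = 1.634 d.
D_c = (k_d/k_2) L₀ e^(−k_d t_c) = (0.308/0.865) × 44.3 × e^(−0.308×1.634) = 0.3561 × 44.3 × 0.6046 = 9.538 mg/L.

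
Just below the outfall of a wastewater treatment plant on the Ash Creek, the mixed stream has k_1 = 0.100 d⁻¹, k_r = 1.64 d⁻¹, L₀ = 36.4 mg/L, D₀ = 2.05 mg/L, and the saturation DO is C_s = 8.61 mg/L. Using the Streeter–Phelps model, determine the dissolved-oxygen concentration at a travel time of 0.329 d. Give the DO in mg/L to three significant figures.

k_1 L₀/(k_r−k_1) = 0.100×36.4/(1.64−0.100) = 3.640/1.540 = 2.364 mg/L.
e^(−k_1 t) = e^(−0.100×0.3290) = 0.9676; e^(−k_r t) = e^(−1.64×0.3290) = 0.5830.
D = 2.364 × (0.9676 − 0.5830) + 2.05 × 0.5830 = 0.9091 + 1.195 = 2.104 mg/L.
DO = C_s − D = 8.61 − 2.104 = 6.506 mg/L.

DO ≈ 6.51 mg/L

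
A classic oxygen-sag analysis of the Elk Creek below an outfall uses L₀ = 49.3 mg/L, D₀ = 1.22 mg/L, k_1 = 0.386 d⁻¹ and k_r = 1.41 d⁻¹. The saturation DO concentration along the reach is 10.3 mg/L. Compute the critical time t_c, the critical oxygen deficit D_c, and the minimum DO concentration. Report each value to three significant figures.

With k_r/k_1 = 3.653 and 1 − D₀(k_r−k_1)/(k_1 L₀) = 0.9344,
t_c = ln(3.653 × 0.9344) / (1.41 − 0.386) = ln(3.413) / 1.024 = 1.228/1.024 = 1.199 d.
D_c = (k_1/k_r) L₀ e^(−k_1 t_c) = (0.386/1.41) × 49.3 × e^(−0.386×1.199) = 0.2738 × 49.3 × 0.6296 = 8.497 mg/L.
Minimum DO = C_s − D_c = 10.3 − 8.497 = 1.803 mg/L.

t_c ≈ 1.20 d; D_c ≈ 8.50 mg/L; min DO ≈ 1.80 mg/L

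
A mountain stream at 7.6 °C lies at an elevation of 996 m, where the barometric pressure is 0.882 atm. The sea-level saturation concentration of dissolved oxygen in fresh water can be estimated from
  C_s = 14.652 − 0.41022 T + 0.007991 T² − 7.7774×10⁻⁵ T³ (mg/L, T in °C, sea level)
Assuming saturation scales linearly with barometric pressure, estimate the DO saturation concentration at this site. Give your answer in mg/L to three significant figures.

At sea level: C_s = 14.652 − 0.41022×7.6 + 0.007991×7.6² − 7.7774×10⁻⁵×7.6³ = 11.96 mg/L.
Pressure correction: C_s' = 11.96 × 0.882 = 10.55 mg/L.

C_s ≈ 10.6 mg/L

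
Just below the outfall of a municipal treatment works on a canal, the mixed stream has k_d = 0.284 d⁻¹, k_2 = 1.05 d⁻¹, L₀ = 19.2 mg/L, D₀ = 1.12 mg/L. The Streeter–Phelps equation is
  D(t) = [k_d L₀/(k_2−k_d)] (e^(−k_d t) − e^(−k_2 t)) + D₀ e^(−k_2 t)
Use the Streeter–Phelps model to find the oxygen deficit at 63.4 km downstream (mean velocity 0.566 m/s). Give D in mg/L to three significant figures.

D ≈ 3.39 mg/L

Travel time t = x/v = 63.4 km / (0.566 m/s) = 63400 m / 0.566 m/s = 112000 s = 1.296 d.
k_d L₀/(k_2−k_d) = 0.284×19.2/(1.05−0.284) = 5.453/0.7660 = 7.119 mg/L.
e^(−k_d t) = e^(−0.284×1.296) = 0.6920; e^(−k_2 t) = e^(−1.05×1.296) = 0.2563.
D = 7.119 × (0.6920 − 0.2563) + 1.12 × 0.2563 = 3.101 + 0.2871 = 3.388 mg/L.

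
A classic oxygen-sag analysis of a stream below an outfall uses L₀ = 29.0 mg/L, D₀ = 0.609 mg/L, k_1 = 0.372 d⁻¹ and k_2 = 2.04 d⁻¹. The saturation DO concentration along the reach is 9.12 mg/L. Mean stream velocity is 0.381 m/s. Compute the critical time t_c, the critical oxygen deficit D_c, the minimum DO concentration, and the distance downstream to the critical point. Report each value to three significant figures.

t_c ≈ 0.961 d; D_c ≈ 3.70 mg/L; min DO ≈ 5.42 mg/L; x_c ≈ 31.6 km

At the critical point dD/dt = 0, so k_1 L₀ e^(−k_1 t) = k_2 D. Substituting D(t) from the Streeter–Phelps equation and solving for t gives
t_c = ln[(k_2/k_1)(1 − D₀(k_2−k_1)/(k_1 L₀))] / (k_2−k_1).
Here k_2−k_1 = 1.668 d⁻¹ and 1 − D₀(k_2−k_1)/(k_1 L₀) = 1 − 0.609×1.668/(0.372×29.0) = 0.9058, so
t_c = ln(5.484 × 0.9058) / 1.668 = 1.603 / 1.668 = 0.9610 d.
D_c = (k_1/k_2) L₀ e^(−k_1 t_c) = (0.372/2.04) × 29.0 × e^(−0.372×0.9610) = 0.1824 × 29.0 × 0.6994 = 3.699 mg/L.
Minimum DO = C_s − D_c = 9.12 − 3.699 = 5.421 mg/L.
x_c = v t_c = 0.381 m/s × 0.9610 d × 86400 s/d = 31630 m ≈ 31.6 km.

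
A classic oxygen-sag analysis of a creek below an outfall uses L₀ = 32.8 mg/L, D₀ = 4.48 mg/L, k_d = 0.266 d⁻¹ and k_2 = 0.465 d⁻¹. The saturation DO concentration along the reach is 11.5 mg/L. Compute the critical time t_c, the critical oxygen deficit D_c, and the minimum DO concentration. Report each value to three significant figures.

With k_2/k_d = 1.748 and 1 − D₀(k_2−k_d)/(k_d L₀) = 0.8978,
t_c = ln(1.748 × 0.8978) / (0.465 − 0.266) = ln(1.569) / 0.1990 = 0.4508/0.1990 = 2.265 d.
L(t_c) = L₀ e^(−k_d t_c) = 32.8 × 0.5474 = 17.96 mg/L, and at the critical point k_2 D_c = k_d L, so D_c = (0.266/0.465) × 17.96 = 10.27 mg/L.
Minimum DO = C_s − D_c = 11.5 − 10.27 = 1.228 mg/L.

t_c ≈ 2.27 d; D_c ≈ 10.3 mg/L; min DO ≈ 1.23 mg/L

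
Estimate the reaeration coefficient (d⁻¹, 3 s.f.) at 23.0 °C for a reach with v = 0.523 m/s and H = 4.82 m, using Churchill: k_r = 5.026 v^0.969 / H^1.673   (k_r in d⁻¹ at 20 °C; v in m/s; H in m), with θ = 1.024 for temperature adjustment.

k_r ≈ 0.207 d⁻¹

k_r(20) = 5.026 × 0.523^0.969 / 4.82^1.673 = 5.026 × 0.5336 / 13.89 = 0.1931 d⁻¹.
k_r(23.0) = 0.1931 × 1.024^(23.0−20) = 0.1931 × 1.074 = 0.2073 d⁻¹.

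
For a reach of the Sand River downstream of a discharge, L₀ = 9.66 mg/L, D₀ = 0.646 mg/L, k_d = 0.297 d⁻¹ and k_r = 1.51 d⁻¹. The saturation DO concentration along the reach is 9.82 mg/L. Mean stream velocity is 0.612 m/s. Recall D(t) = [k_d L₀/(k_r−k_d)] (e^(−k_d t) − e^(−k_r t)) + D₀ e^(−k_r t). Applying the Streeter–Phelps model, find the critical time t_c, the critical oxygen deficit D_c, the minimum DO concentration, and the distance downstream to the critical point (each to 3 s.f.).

t_c ≈ 1.08 d; D_c ≈ 1.38 mg/L; min DO ≈ 8.44 mg/L; x_c ≈ 57.0 km

t_c = [1/(k_r−k_d)] ln[(k_r/k_d)(1 − D₀(k_r−k_d)/(k_d L₀))]
= [1/(1.51−0.297)] ln[(1.51/0.297)(1 − 0.646×1.213/(0.297×9.66))]
= (1/1.213) ln[5.084 × 0.7269] = 0.8244 × ln(3.696) = 0.8244 × 1.307 = 1.078 d.
L(t_c) = L₀ e^(−k_d t_c) = 9.66 × 0.7261 = 7.014 mg/L, and at the critical point k_r D_c = k_d L, so D_c = (0.297/1.51) × 7.014 = 1.380 mg/L.
Minimum DO = C_s − D_c = 9.82 − 1.380 = 8.440 mg/L.
x_c = v t_c = 0.612 m/s × 1.078 d × 86400 s/d = 56980 m ≈ 57.0 km.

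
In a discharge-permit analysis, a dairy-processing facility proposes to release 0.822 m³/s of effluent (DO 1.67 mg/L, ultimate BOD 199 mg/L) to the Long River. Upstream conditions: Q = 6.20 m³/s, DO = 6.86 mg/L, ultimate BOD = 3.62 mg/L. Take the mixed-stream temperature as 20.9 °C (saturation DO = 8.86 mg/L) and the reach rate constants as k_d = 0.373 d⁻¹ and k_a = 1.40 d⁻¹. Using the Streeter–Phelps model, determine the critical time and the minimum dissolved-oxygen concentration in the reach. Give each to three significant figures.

t_c ≈ 0.980 d; minimum DO ≈ 3.96 mg/L

Mixed DO = (6.20×6.86 + 0.822×1.67)/(6.20+0.822) = 43.90/7.022 = 6.252 mg/L.
Mixed L₀ = (6.20×3.62 + 0.822×199)/(7.022) = 186.0/7.022 = 26.49 mg/L.
Initial deficit D₀ = C_s − DO₀ = 8.86 − 6.252 = 2.608 mg/L.
t_c = (1/1.027) ln[(1.40/0.373)(1 − 2.608×1.027/(0.373×26.49))] = 0.9737 × ln(2.736) = 0.9801 d.
D_c = (0.373/1.40) × 26.49 × e^(−0.373×0.9801) = 0.2664 × 26.49 × 0.6938 = 4.897 mg/L.
Minimum DO = 8.86 − 4.897 = 3.963 mg/L.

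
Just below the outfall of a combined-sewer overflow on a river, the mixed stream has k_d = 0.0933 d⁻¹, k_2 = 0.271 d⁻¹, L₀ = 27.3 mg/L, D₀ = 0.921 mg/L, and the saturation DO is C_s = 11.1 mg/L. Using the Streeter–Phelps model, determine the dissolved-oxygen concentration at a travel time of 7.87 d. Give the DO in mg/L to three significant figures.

DO ≈ 5.81 mg/L

k_d L₀/(k_2−k_d) = 0.0933×27.3/(0.271−0.0933) = 2.547/0.1777 = 14.33 mg/L.
e^(−k_d t) = e^(−0.0933×7.870) = 0.4799; e^(−k_2 t) = e^(−0.271×7.870) = 0.1185.
D = 14.33 × (0.4799 − 0.1185) + 0.921 × 0.1185 = 5.179 + 0.1091 = 5.289 mg/L.
DO = C_s − D = 11.1 − 5.289 = 5.811 mg/L.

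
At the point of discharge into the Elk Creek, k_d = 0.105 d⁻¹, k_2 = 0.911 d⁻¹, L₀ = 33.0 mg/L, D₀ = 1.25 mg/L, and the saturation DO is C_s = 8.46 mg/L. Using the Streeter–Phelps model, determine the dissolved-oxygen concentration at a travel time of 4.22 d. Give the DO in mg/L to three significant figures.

DO ≈ 5.77 mg/L

k_d L₀/(k_2−k_d) = 0.105×33.0/(0.911−0.105) = 3.465/0.8060 = 4.299 mg/L.
e^(−k_d t) = e^(−0.105×4.220) = 0.6420; e^(−k_2 t) = e^(−0.911×4.220) = 0.02140.
D = 4.299 × (0.6420 − 0.02140) + 1.25 × 0.02140 = 2.668 + 0.02675 = 2.695 mg/L.
DO = C_s − D = 8.46 − 2.695 = 5.765 mg/L.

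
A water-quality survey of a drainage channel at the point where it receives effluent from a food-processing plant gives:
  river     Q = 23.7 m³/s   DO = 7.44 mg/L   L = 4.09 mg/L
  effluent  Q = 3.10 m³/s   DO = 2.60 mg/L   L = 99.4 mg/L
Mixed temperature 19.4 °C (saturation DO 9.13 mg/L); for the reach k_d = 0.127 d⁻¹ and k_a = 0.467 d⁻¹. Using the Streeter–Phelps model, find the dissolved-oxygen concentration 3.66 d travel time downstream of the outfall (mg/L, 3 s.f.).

DO ≈ 6.20 mg/L

Mixed DO = (23.7×7.44 + 3.10×2.60)/(23.7+3.10) = 184.4/26.80 = 6.880 mg/L.
Mixed L₀ = (23.7×4.09 + 3.10×99.4)/(26.80) = 405.1/26.80 = 15.11 mg/L.
Initial deficit D₀ = C_s − DO₀ = 9.13 − 6.880 = 2.250 mg/L.
D(3.66) = [0.127×15.11/(0.467−0.127)](e^(−0.127×3.66) − e^(−0.467×3.66)) + 2.250 e^(−0.467×3.66)
= 5.646 × (0.6282 − 0.1810) + 2.250 × 0.1810 = 2.932 mg/L.
DO = 9.13 − 2.932 = 6.198 mg/L.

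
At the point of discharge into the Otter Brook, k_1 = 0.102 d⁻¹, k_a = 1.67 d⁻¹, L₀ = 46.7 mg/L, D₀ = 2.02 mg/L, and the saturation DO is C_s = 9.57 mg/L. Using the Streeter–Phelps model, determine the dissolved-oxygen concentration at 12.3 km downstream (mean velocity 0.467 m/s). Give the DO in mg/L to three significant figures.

Travel time t = x/v = 12.3 km / (0.467 m/s) = 12300 m / 0.467 m/s = 26340 s = 0.3048 d.
k_1 L₀/(k_a−k_1) = 0.102×46.7/(1.67−0.102) = 4.763/1.568 = 3.038 mg/L.
e^(−k_1 t) = e^(−0.102×0.3048) = 0.9694; e^(−k_a t) = e^(−1.67×0.3048) = 0.6010.
D = 3.038 × (0.9694 − 0.6010) + 2.02 × 0.6010 = 1.119 + 1.214 = 2.333 mg/L.
DO = C_s − D = 9.57 − 2.333 = 7.237 mg/L.

DO ≈ 7.24 mg/L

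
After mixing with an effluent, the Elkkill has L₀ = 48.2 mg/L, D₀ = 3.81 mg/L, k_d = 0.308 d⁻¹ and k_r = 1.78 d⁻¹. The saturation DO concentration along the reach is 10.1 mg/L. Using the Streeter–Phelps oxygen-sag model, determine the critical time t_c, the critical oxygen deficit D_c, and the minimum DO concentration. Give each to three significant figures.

t_c = [1/(k_r−k_d)] ln[(k_r/k_d)(1 − D₀(k_r−k_d)/(k_d L₀))]
= [1/(1.78−0.308)] ln[(1.78/0.308)(1 − 3.81×1.472/(0.308×48.2))]
= (1/1.472) ln[5.779 × 0.6222] = 0.6793 × ln(3.596) = 0.6793 × 1.280 = 0.8694 d.
L(t_c) = L₀ e^(−k_d t_c) = 48.2 × 0.7651 = 36.88 mg/L, and at the critical point k_r D_c = k_d L, so D_c = (0.308/1.78) × 36.88 = 6.381 mg/L.
Minimum DO = C_s − D_c = 10.1 − 6.381 = 3.719 mg/L.

t_c ≈ 0.869 d; D_c ≈ 6.38 mg/L; min DO ≈ 3.72 mg/L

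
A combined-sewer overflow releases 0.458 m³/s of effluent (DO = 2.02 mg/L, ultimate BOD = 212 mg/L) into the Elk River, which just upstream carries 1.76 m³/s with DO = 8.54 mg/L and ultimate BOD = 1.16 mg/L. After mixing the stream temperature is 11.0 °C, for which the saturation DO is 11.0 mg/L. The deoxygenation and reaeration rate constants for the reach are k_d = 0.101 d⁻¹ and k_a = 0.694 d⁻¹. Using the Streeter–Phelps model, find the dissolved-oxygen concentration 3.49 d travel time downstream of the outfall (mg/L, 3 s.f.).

Mixed DO = (1.76×8.54 + 0.458×2.02)/(1.76+0.458) = 15.96/2.218 = 7.194 mg/L.
Mixed L₀ = (1.76×1.16 + 0.458×212)/(2.218) = 99.14/2.218 = 44.70 mg/L.
Initial deficit D₀ = C_s − DO₀ = 11.0 − 7.194 = 3.806 mg/L.
D(3.49) = [0.101×44.70/(0.694−0.101)](e^(−0.101×3.49) − e^(−0.694×3.49)) + 3.806 e^(−0.694×3.49)
= 7.613 × (0.7029 − 0.08874) + 3.806 × 0.08874 = 5.014 mg/L.
DO = 11.0 − 5.014 = 5.986 mg/L.

DO ≈ 5.99 mg/L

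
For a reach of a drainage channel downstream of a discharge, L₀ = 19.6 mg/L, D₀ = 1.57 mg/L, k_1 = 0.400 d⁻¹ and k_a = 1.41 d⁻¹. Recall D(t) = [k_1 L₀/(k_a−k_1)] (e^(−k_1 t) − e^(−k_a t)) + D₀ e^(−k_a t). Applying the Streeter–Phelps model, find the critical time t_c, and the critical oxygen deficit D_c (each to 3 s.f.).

With k_a/k_1 = 3.525 and 1 − D₀(k_a−k_1)/(k_1 L₀) = 0.7977,
t_c = ln(3.525 × 0.7977) / (1.41 − 0.400) = ln(2.812) / 1.010 = 1.034/1.010 = 1.024 d.
L(t_c) = L₀ e^(−k_1 t_c) = 19.6 × 0.6640 = 13.01 mg/L, and at the critical point k_a D_c = k_1 L, so D_c = (0.400/1.41) × 13.01 = 3.692 mg/L.

t_c ≈ 1.02 d; D_c ≈ 3.69 mg/L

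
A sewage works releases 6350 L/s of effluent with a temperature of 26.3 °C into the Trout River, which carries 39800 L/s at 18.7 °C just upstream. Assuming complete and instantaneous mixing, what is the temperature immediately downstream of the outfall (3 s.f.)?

19.7 °C

Flow-weighted mixing: C = (Q_r C_r + Q_w C_w)/(Q_r + Q_w)
= (39800×18.7 + 6350×26.3)/(39800 + 6350) = 911300/46150 = 19.75 °C.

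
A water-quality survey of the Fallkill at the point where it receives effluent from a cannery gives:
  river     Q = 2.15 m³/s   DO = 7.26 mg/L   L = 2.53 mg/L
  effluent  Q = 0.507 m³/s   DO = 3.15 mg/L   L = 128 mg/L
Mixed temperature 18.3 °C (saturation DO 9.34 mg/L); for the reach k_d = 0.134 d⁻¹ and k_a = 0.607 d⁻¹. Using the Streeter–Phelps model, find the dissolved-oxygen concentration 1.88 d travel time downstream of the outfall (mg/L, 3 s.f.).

DO ≈ 4.99 mg/L

Mixed DO = (2.15×7.26 + 0.507×3.15)/(2.15+0.507) = 17.21/2.657 = 6.476 mg/L.
Mixed L₀ = (2.15×2.53 + 0.507×128)/(2.657) = 70.34/2.657 = 26.47 mg/L.
Initial deficit D₀ = C_s − DO₀ = 9.34 − 6.476 = 2.864 mg/L.
D(1.88) = [0.134×26.47/(0.607−0.134)](e^(−0.134×1.88) − e^(−0.607×1.88)) + 2.864 e^(−0.607×1.88)
= 7.499 × (0.7773 − 0.3194) + 2.864 × 0.3194 = 4.349 mg/L.
DO = 9.34 − 4.349 = 4.991 mg/L.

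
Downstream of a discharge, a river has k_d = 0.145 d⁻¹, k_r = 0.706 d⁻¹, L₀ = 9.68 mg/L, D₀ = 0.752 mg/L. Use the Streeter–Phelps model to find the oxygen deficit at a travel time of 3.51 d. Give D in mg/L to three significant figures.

k_d L₀/(k_r−k_d) = 0.145×9.68/(0.706−0.145) = 1.404/0.5610 = 2.502 mg/L.
e^(−k_d t) = e^(−0.145×3.510) = 0.6011; e^(−k_r t) = e^(−0.706×3.510) = 0.08391.
D = 2.502 × (0.6011 − 0.08391) + 0.752 × 0.08391 = 1.294 + 0.06310 = 1.357 mg/L.

D ≈ 1.36 mg/L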